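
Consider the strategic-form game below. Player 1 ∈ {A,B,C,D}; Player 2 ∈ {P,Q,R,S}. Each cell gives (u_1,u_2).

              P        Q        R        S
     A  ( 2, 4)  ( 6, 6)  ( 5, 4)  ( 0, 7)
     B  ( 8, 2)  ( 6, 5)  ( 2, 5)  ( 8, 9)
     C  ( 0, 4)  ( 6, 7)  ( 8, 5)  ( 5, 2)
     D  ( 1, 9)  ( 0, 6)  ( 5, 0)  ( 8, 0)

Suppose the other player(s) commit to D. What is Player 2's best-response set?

BR_2 = {P}

u_2(P vs D) = 9
u_2(Q vs D) = 6
u_2(R vs D) = 0
u_2(S vs D) = 0
max payoff 9 at {P}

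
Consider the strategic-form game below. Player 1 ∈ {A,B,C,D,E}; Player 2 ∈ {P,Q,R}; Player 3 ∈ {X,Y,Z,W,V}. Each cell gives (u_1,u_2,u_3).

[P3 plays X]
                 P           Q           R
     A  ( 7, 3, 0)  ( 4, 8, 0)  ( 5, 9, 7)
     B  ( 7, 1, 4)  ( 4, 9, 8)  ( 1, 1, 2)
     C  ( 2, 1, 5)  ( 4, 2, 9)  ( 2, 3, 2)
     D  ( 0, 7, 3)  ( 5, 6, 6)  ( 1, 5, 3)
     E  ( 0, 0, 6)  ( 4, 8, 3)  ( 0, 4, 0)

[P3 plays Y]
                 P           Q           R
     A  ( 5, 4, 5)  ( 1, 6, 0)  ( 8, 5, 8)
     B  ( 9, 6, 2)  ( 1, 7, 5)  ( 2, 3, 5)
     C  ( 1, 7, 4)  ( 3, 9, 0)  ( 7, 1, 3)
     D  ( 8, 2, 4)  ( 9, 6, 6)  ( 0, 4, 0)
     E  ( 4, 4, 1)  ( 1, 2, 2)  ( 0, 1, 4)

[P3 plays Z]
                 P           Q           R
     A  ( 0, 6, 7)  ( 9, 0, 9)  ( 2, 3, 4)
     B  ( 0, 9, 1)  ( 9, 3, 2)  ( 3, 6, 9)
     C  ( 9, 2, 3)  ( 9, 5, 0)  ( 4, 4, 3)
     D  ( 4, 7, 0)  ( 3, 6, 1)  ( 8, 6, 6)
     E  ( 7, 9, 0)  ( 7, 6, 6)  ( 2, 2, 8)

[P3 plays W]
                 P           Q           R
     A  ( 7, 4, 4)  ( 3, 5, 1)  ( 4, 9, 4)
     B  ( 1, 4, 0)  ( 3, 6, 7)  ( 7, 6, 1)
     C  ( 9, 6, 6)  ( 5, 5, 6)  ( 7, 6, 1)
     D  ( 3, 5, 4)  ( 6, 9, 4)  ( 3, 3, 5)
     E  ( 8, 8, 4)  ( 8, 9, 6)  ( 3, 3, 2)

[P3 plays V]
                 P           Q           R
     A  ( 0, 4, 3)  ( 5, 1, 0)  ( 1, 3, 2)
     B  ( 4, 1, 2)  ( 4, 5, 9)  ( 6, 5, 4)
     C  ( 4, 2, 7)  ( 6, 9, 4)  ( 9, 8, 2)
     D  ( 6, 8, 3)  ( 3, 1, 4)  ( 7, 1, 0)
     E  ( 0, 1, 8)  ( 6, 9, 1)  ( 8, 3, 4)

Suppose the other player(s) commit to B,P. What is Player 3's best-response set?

BR_3 = {X}

u_3(X vs B,P) = 4
u_3(Y vs B,P) = 2
u_3(Z vs B,P) = 1
u_3(W vs B,P) = 0
u_3(V vs B,P) = 2
max payoff 4 at {X}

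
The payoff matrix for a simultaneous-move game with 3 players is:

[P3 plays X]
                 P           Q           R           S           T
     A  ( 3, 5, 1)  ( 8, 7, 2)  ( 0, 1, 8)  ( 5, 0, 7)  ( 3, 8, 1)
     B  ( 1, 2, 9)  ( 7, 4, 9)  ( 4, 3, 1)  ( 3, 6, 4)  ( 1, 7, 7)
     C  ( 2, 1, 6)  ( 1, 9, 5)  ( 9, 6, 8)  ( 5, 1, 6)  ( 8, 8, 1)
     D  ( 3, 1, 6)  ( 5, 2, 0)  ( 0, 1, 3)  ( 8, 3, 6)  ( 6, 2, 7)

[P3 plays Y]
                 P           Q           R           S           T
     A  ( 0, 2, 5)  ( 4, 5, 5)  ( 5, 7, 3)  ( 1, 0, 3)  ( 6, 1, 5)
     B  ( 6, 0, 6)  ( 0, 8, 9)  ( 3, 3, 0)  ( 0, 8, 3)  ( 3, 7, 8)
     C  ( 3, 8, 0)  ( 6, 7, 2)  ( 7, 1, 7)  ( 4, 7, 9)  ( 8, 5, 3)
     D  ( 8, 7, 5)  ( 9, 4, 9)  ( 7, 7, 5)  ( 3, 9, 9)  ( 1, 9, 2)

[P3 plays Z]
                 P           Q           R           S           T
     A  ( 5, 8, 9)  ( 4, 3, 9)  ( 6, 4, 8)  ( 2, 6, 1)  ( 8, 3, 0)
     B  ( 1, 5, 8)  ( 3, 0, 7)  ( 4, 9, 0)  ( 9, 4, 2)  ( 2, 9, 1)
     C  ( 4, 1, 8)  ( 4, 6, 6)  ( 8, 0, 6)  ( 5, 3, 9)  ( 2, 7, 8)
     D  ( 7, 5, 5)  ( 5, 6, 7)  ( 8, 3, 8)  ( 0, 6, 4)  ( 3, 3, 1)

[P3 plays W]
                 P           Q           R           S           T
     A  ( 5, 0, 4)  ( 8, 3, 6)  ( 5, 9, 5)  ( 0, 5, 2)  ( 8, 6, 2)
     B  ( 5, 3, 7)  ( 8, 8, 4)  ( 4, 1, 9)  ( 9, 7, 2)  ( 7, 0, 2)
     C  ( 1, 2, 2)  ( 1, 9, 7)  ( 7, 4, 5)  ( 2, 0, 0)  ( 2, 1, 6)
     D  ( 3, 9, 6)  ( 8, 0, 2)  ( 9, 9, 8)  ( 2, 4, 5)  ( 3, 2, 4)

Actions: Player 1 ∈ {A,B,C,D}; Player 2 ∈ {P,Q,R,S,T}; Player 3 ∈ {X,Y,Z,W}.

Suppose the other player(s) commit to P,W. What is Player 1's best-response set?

P1 best: {A,B}

u_1(A vs P,W) = 5
u_1(B vs P,W) = 5
u_1(C vs P,W) = 1
u_1(D vs P,W) = 3
max payoff 5 at {A,B}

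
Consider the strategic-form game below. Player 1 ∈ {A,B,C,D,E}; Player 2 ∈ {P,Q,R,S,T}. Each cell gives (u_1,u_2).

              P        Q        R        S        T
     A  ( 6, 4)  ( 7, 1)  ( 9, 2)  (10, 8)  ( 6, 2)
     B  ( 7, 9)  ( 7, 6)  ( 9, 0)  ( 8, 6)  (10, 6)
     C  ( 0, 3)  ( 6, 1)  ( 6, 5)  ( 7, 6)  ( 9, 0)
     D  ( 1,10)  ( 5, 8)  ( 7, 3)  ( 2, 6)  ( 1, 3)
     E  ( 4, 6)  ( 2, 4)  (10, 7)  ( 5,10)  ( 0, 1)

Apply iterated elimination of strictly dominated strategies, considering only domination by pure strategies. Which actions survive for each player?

P1 drop C (B beats it: P:7>0 Q:7>6 R:9>6 S:8>7 T:10>9)
P1 drop D (A beats it: P:6>1 Q:7>5 R:9>7 S:10>2 T:6>1)
P2 drop Q (P beats it: A:4>1 B:9>6 E:6>4)
P2 drop R (S beats it: A:8>2 B:6>0 E:10>7)
P1 drop E (A beats it: P:6>4 S:10>5 T:6>0)
P2 drop T (P beats it: A:4>2 B:9>6)
P1→{A,B} P2→{P,S}

Remaining: P1:{A,B} P2:{P,S}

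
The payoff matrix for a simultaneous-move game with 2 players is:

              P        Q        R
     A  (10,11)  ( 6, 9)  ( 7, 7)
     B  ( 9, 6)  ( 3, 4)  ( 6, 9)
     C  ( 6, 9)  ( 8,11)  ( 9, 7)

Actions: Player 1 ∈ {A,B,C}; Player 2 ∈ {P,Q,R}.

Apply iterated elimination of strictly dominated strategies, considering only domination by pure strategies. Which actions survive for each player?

P1 drop B (A beats it: P:10>9 Q:6>3 R:7>6)
P2 drop R (P beats it: A:11>7 C:9>7)
P1→{A,C} P2→{P,Q}

IESDS → P1:{A,C} P2:{P,Q}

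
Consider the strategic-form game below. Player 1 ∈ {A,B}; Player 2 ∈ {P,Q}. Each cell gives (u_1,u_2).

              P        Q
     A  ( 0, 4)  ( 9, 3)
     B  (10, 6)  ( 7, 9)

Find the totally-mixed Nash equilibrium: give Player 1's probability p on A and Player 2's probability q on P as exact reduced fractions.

P1 indiff ⇒ q·0+(1-q)·9 = q·10+(1-q)·7 ⇒ q(-10) = (1-q)(-2) ⇒ q = 1/6
P2 indiff ⇒ p·4+(1-p)·6 = p·3+(1-p)·9 ⇒ p(1) = (1-p)(3) ⇒ p = 3/4

p=3/4, q=1/6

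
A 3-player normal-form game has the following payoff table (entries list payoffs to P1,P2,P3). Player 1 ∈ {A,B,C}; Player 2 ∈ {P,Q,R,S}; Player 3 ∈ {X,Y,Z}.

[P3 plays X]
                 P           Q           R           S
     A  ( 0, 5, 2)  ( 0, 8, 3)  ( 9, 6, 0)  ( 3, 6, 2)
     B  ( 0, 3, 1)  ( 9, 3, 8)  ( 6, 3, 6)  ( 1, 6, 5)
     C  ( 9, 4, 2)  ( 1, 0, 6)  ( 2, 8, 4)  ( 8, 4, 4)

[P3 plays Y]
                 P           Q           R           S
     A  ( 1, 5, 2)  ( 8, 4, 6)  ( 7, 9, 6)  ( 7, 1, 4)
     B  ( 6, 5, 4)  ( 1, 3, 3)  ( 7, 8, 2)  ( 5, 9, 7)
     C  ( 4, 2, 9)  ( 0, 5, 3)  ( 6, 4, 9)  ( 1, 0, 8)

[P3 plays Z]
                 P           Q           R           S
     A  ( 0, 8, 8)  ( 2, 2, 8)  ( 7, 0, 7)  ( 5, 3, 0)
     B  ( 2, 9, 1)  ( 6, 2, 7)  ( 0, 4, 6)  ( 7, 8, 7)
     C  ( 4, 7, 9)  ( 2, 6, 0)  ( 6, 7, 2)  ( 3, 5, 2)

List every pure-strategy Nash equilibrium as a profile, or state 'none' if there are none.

(A,P,X): not NE [P1→C gives 9>0; P2→Q gives 8>5; P3→Z gives 8>2]
(A,P,Y): not NE [P1→B gives 6>1; P2→R gives 9>5; P3→Z gives 8>2]
(A,P,Z): not NE [P1→C gives 4>0]
(A,Q,X): not NE [P1→B gives 9>0; P3→Z gives 8>3]
(A,Q,Y): not NE [P2→R gives 9>4; P3→Z gives 8>6]
(A,Q,Z): not NE [P1→B gives 6>2; P2→P gives 8>2]
(A,R,X): not NE [P2→Q gives 8>6; P3→Z gives 7>0]
(A,R,Y): not NE [P3→Z gives 7>6]
(A,R,Z): not NE [P2→P gives 8>0]
(A,S,X): not NE [P1→C gives 8>3; P2→Q gives 8>6; P3→Y gives 4>2]
(A,S,Y): not NE [P2→R gives 9>1]
(A,S,Z): not NE [P1→B gives 7>5; P2→P gives 8>3; P3→Y gives 4>0]
(B,P,X): not NE [P1→C gives 9>0; P2→S gives 6>3; P3→Y gives 4>1]
(B,P,Y): not NE [P2→S gives 9>5]
(B,P,Z): not NE [P1→C gives 4>2; P3→Y gives 4>1]
(B,Q,X): not NE [P2→S gives 6>3]
(B,Q,Y): not NE [P1→A gives 8>1; P2→S gives 9>3; P3→X gives 8>3]
(B,Q,Z): not NE [P2→P gives 9>2; P3→X gives 8>7]
(B,R,X): not NE [P1→A gives 9>6; P2→S gives 6>3]
(B,R,Y): not NE [P2→S gives 9>8; P3→Z gives 6>2]
(B,R,Z): not NE [P1→A gives 7>0; P2→P gives 9>4]
(B,S,X): not NE [P1→C gives 8>1; P3→Z gives 7>5]
(B,S,Y): not NE [P1→A gives 7>5]
(B,S,Z): not NE [P2→P gives 9>8]
(C,P,X): not NE [P2→R gives 8>4; P3→Z gives 9>2]
(C,P,Y): not NE [P1→B gives 6>4; P2→Q gives 5>2]
(C,P,Z): NE
(C,Q,X): not NE [P1→B gives 9>1; P2→R gives 8>0]
(C,Q,Y): not NE [P1→A gives 8>0; P3→X gives 6>3]
(C,Q,Z): not NE [P1→B gives 6>2; P2→R gives 7>6; P3→X gives 6>0]
(C,R,X): not NE [P1→A gives 9>2; P3→Y gives 9>4]
(C,R,Y): not NE [P1→B gives 7>6; P2→Q gives 5>4]
(C,R,Z): not NE [P1→A gives 7>6; P3→Y gives 9>2]
(C,S,X): not NE [P2→R gives 8>4; P3→Y gives 8>4]
(C,S,Y): not NE [P1→A gives 7>1; P2→Q gives 5>0]
(C,S,Z): not NE [P1→B gives 7>3; P2→R gives 7>5; P3→Y gives 8>2]

NE set: (C,P,Z)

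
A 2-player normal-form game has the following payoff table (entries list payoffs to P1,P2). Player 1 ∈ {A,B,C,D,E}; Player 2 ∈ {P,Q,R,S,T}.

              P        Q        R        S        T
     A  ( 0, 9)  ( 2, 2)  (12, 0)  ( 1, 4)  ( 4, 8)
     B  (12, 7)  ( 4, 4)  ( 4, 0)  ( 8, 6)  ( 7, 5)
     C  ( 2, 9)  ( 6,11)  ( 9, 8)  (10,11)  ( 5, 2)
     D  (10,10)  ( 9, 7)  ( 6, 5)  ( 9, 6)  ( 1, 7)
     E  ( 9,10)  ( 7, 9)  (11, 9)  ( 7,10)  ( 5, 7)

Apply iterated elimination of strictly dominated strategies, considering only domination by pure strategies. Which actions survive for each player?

P2 drop R (P beats it: A:9>0 B:7>0 C:9>8 D:10>5 E:10>9)
P1 drop A (B beats it: P:12>0 Q:4>2 S:8>1 T:7>4)
P2 drop T (P beats it: B:7>5 C:9>2 D:10>7 E:10>7)
P1 drop E (D beats it: P:10>9 Q:9>7 S:9>7)
P1→{B,C,D} P2→{P,Q,S}

Survivors P1:{B,C,D} P2:{P,Q,S}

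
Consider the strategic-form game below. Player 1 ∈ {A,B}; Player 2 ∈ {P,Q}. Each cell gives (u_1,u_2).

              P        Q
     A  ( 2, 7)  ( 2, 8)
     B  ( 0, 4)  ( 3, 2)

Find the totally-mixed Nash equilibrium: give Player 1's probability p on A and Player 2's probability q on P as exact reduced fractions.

p=2/3, q=1/3

P1 indiff ⇒ q·2+(1-q)·2 = q·0+(1-q)·3 ⇒ q(2) = (1-q)(1) ⇒ q = 1/3
P2 indiff ⇒ p·7+(1-p)·4 = p·8+(1-p)·2 ⇒ p(-1) = (1-p)(-2) ⇒ p = 2/3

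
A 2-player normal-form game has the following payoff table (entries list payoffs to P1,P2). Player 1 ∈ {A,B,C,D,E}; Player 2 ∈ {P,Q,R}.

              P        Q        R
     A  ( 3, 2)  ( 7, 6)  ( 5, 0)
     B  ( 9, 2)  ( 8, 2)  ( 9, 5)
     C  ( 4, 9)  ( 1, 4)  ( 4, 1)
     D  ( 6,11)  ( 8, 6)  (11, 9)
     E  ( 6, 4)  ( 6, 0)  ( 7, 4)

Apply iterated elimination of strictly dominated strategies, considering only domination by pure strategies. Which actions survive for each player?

Remaining: P1:{B,D} P2:{P,R}

P1 drop A (B beats it: P:9>3 Q:8>7 R:9>5)
P1 drop C (B beats it: P:9>4 Q:8>1 R:9>4)
P1 drop E (B beats it: P:9>6 Q:8>6 R:9>7)
P2 drop Q (R beats it: B:5>2 D:9>6)
P1→{B,D} P2→{P,R}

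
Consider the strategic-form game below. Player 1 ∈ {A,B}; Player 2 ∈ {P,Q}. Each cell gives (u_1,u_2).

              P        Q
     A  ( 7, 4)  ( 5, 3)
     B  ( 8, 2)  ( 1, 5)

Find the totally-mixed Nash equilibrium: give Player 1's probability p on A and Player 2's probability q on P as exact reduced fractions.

P1 indiff ⇒ q·7+(1-q)·5 = q·8+(1-q)·1 ⇒ q(-1) = (1-q)(-4) ⇒ q = 4/5
P2 indiff ⇒ p·4+(1-p)·2 = p·3+(1-p)·5 ⇒ p(1) = (1-p)(3) ⇒ p = 3/4

P1 mixes 3/4 on A; P2 mixes 4/5 on P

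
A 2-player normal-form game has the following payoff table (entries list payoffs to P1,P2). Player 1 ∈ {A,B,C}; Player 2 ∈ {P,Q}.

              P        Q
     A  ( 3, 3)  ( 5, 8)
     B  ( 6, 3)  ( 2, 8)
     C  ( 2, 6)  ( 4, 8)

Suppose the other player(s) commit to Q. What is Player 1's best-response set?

BR_1 = {A}

u_1(A vs Q) = 5
u_1(B vs Q) = 2
u_1(C vs Q) = 4
max payoff 5 at {A}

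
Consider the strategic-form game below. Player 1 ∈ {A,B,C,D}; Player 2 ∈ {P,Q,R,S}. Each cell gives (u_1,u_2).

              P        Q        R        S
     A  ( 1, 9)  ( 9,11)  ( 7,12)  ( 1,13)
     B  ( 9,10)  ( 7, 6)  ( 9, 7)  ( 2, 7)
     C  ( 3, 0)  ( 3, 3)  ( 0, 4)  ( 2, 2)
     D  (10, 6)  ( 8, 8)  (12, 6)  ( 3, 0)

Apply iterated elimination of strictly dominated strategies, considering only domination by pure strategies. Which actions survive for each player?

Survivors P1:{A,D} P2:{Q,R,S}

P1 drop B (D beats it: P:10>9 Q:8>7 R:12>9 S:3>2)
P1 drop C (D beats it: P:10>3 Q:8>3 R:12>0 S:3>2)
P2 drop P (Q beats it: A:11>9 D:8>6)
P1→{A,D} P2→{Q,R,S}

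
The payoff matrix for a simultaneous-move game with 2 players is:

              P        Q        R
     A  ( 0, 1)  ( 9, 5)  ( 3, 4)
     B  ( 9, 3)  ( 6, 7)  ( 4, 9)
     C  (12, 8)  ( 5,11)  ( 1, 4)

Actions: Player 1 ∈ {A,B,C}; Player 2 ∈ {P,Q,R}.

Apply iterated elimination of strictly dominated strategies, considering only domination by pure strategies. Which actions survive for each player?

P2 drop P (Q beats it: A:5>1 B:7>3 C:11>8)
P1 drop C (A beats it: Q:9>5 R:3>1)
P1→{A,B} P2→{Q,R}

Remaining: P1:{A,B} P2:{Q,R}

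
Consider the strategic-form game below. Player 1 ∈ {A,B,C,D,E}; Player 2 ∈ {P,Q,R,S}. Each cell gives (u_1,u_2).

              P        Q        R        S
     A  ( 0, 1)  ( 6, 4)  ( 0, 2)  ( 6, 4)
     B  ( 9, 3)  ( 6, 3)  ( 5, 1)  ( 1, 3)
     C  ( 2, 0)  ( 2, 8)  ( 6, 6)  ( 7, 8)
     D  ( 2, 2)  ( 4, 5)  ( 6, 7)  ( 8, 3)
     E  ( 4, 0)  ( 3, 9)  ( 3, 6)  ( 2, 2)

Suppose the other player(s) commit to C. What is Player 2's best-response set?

P2 best: {Q,S}

u_2(P vs C) = 0
u_2(Q vs C) = 8
u_2(R vs C) = 6
u_2(S vs C) = 8
max payoff 8 at {Q,S}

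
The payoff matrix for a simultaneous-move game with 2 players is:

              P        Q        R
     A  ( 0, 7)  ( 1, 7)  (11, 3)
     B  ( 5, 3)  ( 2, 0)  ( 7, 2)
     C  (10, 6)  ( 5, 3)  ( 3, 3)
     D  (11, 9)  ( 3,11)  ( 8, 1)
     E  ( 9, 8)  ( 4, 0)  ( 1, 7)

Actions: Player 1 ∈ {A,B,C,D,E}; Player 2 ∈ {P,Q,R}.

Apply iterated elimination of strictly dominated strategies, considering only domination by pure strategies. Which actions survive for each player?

IESDS → P1:{C,D} P2:{P,Q}

P1 drop B (D beats it: P:11>5 Q:3>2 R:8>7)
P1 drop E (C beats it: P:10>9 Q:5>4 R:3>1)
P2 drop R (P beats it: A:7>3 C:6>3 D:9>1)
P1 drop A (C beats it: P:10>0 Q:5>1)
P1→{C,D} P2→{P,Q}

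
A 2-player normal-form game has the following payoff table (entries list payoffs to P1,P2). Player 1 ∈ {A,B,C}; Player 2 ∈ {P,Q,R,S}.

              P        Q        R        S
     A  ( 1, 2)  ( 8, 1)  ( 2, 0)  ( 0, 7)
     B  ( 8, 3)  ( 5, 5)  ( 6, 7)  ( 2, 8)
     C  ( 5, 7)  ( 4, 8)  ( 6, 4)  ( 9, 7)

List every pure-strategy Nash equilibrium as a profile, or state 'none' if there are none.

(A,P): not NE [P1→B gives 8>1; P2→S gives 7>2]
(A,Q): not NE [P2→S gives 7>1]
(A,R): not NE [P1→C gives 6>2; P2→S gives 7>0]
(A,S): not NE [P1→C gives 9>0]
(B,P): not NE [P2→S gives 8>3]
(B,Q): not NE [P1→A gives 8>5; P2→S gives 8>5]
(B,R): not NE [P2→S gives 8>7]
(B,S): not NE [P1→C gives 9>2]
(C,P): not NE [P1→B gives 8>5; P2→Q gives 8>7]
(C,Q): not NE [P1→A gives 8>4]
(C,R): not NE [P2→Q gives 8>4]
(C,S): not NE [P2→Q gives 8>7]

PSNE: ∅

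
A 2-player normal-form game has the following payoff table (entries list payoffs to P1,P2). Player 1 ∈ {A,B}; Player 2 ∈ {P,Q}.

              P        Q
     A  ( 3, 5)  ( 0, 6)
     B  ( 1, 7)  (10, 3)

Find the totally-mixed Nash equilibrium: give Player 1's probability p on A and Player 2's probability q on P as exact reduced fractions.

P1 indiff ⇒ q·3+(1-q)·0 = q·1+(1-q)·10 ⇒ q(2) = (1-q)(10) ⇒ q = 5/6
P2 indiff ⇒ p·5+(1-p)·7 = p·6+(1-p)·3 ⇒ p(-1) = (1-p)(-4) ⇒ p = 4/5

(p,q) = (4/5, 5/6)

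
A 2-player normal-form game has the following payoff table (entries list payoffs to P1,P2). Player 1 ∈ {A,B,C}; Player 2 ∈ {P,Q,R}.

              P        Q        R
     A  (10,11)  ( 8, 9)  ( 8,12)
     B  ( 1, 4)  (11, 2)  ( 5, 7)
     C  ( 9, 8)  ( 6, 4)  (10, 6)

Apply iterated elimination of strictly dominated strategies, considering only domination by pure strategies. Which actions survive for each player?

P2 drop Q (P beats it: A:11>9 B:4>2 C:8>4)
P1 drop B (A beats it: P:10>1 R:8>5)
P1→{A,C} P2→{P,R}

IESDS → P1:{A,C} P2:{P,R}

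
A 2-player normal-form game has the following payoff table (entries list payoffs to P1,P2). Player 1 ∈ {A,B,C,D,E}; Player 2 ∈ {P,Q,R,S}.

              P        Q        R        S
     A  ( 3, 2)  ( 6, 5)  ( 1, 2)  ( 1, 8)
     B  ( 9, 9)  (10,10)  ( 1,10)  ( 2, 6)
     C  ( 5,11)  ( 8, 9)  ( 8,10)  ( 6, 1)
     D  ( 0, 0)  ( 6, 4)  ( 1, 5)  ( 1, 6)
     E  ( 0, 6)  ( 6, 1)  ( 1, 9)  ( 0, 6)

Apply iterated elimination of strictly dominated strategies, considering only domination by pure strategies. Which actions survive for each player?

Survivors P1:{B,C} P2:{P,Q,R}

P1 drop A (C beats it: P:5>3 Q:8>6 R:8>1 S:6>1)
P1 drop D (C beats it: P:5>0 Q:8>6 R:8>1 S:6>1)
P1 drop E (C beats it: P:5>0 Q:8>6 R:8>1 S:6>0)
P2 drop S (P beats it: B:9>6 C:11>1)
P1→{B,C} P2→{P,Q,R}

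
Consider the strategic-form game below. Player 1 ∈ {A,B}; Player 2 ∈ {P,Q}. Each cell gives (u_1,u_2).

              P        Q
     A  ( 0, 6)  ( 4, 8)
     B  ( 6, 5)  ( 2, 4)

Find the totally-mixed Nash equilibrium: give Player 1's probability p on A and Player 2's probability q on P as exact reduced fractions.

P1 indiff ⇒ q·0+(1-q)·4 = q·6+(1-q)·2 ⇒ q(-6) = (1-q)(-2) ⇒ q = 1/4
P2 indiff ⇒ p·6+(1-p)·5 = p·8+(1-p)·4 ⇒ p(-2) = (1-p)(-1) ⇒ p = 1/3

(p,q) = (1/3, 1/4)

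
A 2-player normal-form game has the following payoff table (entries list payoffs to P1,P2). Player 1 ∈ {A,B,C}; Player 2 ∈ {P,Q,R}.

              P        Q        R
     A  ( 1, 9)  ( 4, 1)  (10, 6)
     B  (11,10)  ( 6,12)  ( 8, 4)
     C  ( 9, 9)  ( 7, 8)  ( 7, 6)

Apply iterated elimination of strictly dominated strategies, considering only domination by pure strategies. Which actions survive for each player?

P2 drop R (P beats it: A:9>6 B:10>4 C:9>6)
P1 drop A (B beats it: P:11>1 Q:6>4)
P1→{B,C} P2→{P,Q}

Survivors P1:{B,C} P2:{P,Q}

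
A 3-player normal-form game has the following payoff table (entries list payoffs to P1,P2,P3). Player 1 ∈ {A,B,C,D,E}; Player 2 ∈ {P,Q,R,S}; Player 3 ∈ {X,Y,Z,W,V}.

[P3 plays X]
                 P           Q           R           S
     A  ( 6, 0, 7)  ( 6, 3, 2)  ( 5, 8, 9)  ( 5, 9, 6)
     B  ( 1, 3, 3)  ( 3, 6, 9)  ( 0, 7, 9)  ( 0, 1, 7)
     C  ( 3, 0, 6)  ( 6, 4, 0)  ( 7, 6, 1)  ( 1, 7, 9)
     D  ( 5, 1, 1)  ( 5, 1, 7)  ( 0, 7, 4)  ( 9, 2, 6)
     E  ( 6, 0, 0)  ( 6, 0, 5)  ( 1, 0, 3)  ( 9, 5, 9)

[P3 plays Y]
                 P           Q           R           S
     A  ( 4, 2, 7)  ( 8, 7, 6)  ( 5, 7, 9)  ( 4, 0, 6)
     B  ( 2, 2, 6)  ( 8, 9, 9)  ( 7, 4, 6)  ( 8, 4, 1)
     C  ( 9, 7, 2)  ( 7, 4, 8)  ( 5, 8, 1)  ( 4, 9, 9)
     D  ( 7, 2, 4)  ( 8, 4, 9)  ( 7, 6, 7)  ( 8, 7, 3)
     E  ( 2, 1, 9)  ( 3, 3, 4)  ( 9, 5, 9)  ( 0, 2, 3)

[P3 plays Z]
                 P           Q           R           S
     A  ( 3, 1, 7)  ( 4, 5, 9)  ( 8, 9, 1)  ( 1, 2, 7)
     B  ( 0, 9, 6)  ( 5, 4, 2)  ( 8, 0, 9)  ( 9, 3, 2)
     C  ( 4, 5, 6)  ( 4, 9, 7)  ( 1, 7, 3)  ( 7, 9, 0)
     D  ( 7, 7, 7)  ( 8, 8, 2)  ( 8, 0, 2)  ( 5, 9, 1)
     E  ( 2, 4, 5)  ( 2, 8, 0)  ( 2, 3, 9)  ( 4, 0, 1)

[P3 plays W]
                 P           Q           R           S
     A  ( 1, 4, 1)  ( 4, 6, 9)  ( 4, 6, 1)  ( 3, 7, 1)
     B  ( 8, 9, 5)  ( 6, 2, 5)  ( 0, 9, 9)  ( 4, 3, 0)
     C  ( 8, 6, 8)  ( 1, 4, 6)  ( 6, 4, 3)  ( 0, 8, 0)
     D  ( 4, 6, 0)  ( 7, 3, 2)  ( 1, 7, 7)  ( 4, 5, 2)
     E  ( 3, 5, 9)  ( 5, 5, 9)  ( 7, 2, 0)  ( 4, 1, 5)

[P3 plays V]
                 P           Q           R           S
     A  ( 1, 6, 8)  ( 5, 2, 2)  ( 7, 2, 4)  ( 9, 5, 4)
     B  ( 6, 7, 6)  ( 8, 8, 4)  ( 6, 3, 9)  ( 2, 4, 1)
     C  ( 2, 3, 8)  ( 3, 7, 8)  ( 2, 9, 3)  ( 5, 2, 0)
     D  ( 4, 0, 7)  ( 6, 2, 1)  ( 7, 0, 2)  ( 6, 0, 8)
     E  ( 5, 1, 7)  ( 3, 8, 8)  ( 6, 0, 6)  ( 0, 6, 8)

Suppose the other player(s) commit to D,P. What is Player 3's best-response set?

u_3(X vs D,P) = 1
u_3(Y vs D,P) = 4
u_3(Z vs D,P) = 7
u_3(W vs D,P) = 0
u_3(V vs D,P) = 7
max payoff 7 at {Z,V}

P3 best: {Z,V}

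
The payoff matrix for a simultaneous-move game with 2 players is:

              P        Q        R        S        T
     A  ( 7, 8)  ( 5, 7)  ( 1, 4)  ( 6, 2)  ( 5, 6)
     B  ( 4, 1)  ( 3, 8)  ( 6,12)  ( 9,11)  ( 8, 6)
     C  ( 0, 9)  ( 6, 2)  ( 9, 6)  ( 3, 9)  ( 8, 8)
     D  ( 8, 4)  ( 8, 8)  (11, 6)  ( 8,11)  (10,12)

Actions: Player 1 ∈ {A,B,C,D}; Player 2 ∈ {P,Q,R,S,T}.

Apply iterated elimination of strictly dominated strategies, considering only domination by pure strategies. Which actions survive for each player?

P1 drop A (D beats it: P:8>7 Q:8>5 R:11>1 S:8>6 T:10>5)
P1 drop C (D beats it: P:8>0 Q:8>6 R:11>9 S:8>3 T:10>8)
P2 drop P (Q beats it: B:8>1 D:8>4)
P2 drop Q (S beats it: B:11>8 D:11>8)
P1→{B,D} P2→{R,S,T}

Survivors P1:{B,D} P2:{R,S,T}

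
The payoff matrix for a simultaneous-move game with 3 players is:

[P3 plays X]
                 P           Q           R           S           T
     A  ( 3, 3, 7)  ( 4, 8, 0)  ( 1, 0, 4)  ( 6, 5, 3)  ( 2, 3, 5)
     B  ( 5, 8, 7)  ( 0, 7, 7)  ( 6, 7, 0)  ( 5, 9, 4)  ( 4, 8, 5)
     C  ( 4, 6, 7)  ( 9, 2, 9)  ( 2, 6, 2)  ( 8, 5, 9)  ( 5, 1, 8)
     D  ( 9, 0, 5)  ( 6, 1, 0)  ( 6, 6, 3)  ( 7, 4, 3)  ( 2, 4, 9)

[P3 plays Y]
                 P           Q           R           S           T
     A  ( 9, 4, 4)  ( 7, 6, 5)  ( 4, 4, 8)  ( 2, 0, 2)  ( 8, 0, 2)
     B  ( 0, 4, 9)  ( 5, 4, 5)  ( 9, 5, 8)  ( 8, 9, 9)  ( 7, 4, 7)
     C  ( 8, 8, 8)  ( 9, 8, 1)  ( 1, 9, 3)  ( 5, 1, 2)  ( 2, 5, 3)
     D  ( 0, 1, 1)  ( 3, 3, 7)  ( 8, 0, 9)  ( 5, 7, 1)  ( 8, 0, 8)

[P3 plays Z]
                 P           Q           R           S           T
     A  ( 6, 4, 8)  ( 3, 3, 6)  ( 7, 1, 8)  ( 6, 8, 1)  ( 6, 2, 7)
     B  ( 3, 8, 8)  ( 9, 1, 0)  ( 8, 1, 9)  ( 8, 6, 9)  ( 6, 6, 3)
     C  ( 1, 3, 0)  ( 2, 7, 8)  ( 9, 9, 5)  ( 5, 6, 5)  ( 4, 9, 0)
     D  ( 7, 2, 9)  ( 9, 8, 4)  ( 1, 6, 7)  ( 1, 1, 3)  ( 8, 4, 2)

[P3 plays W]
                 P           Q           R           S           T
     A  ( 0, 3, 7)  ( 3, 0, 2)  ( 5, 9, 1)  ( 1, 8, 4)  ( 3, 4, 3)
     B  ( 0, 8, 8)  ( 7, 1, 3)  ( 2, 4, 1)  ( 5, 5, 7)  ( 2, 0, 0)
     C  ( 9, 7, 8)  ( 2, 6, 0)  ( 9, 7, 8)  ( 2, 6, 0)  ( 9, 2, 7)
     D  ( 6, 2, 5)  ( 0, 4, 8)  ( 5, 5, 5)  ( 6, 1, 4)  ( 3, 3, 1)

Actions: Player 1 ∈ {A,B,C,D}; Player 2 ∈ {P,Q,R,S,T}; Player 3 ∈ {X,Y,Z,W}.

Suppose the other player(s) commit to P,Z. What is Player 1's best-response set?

u_1(A vs P,Z) = 6
u_1(B vs P,Z) = 3
u_1(C vs P,Z) = 1
u_1(D vs P,Z) = 7
max payoff 7 at {D}

P1 best: {D}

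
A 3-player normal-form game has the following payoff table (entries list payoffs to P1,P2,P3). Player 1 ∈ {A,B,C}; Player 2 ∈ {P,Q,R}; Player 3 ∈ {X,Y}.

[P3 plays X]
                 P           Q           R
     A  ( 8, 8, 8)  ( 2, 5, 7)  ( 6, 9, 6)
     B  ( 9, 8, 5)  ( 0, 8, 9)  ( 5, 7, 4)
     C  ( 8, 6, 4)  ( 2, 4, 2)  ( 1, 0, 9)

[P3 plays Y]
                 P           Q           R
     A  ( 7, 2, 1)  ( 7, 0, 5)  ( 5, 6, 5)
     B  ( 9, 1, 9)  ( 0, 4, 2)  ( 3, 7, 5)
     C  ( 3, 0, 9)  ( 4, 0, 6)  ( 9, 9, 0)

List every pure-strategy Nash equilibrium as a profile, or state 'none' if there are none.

PSNE = {(A,R,X)}

(A,P,X): not NE [P1→B gives 9>8; P2→R gives 9>8]
(A,P,Y): not NE [P1→B gives 9>7; P2→R gives 6>2; P3→X gives 8>1]
(A,Q,X): not NE [P2→R gives 9>5]
(A,Q,Y): not NE [P2→R gives 6>0; P3→X gives 7>5]
(A,R,X): NE
(A,R,Y): not NE [P1→C gives 9>5; P3→X gives 6>5]
(B,P,X): not NE [P3→Y gives 9>5]
(B,P,Y): not NE [P2→R gives 7>1]
(B,Q,X): not NE [P1→C gives 2>0]
(B,Q,Y): not NE [P1→A gives 7>0; P2→R gives 7>4; P3→X gives 9>2]
(B,R,X): not NE [P1→A gives 6>5; P2→Q gives 8>7; P3→Y gives 5>4]
(B,R,Y): not NE [P1→C gives 9>3]
(C,P,X): not NE [P1→B gives 9>8; P3→Y gives 9>4]
(C,P,Y): not NE [P1→B gives 9>3; P2→R gives 9>0]
(C,Q,X): not NE [P2→P gives 6>4; P3→Y gives 6>2]
(C,Q,Y): not NE [P1→A gives 7>4; P2→R gives 9>0]
(C,R,X): not NE [P1→A gives 6>1; P2→P gives 6>0]
(C,R,Y): not NE [P3→X gives 9>0]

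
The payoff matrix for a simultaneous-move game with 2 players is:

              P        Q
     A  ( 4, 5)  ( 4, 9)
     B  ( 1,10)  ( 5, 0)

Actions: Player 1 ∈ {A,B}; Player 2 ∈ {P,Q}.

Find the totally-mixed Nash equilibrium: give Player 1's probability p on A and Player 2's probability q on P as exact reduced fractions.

P1 indiff ⇒ q·4+(1-q)·4 = q·1+(1-q)·5 ⇒ q(3) = (1-q)(1) ⇒ q = 1/4
P2 indiff ⇒ p·5+(1-p)·10 = p·9+(1-p)·0 ⇒ p(-4) = (1-p)(-10) ⇒ p = 5/7

p=5/7, q=1/4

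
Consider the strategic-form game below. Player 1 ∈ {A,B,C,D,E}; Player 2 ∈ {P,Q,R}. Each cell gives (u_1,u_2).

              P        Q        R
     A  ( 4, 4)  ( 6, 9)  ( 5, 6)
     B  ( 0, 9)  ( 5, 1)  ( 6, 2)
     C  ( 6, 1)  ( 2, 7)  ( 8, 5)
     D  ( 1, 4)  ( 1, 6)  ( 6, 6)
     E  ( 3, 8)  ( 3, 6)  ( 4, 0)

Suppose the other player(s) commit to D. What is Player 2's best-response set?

u_2(P vs D) = 4
u_2(Q vs D) = 6
u_2(R vs D) = 6
max payoff 6 at {Q,R}

argmax u_2 = {Q,R}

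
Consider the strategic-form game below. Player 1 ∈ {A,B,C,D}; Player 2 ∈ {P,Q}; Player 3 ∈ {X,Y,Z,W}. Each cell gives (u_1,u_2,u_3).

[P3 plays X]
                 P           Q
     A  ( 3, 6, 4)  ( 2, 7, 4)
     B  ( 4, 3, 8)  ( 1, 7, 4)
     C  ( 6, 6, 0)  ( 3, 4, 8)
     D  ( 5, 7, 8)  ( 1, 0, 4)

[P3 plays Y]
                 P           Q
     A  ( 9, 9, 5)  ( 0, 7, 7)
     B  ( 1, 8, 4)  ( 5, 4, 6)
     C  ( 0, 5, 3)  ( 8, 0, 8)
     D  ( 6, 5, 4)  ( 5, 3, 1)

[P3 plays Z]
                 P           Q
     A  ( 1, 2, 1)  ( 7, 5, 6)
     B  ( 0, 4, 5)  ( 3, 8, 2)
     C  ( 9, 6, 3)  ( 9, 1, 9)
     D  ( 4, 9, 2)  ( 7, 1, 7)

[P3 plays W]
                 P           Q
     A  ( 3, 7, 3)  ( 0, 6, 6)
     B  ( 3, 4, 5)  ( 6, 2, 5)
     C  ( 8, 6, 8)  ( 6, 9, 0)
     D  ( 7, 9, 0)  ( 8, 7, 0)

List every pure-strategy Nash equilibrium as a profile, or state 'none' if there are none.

(A,P,X): not NE [P1→C gives 6>3; P2→Q gives 7>6; P3→Y gives 5>4]
(A,P,Y): NE
(A,P,Z): not NE [P1→C gives 9>1; P2→Q gives 5>2; P3→Y gives 5>1]
(A,P,W): not NE [P1→C gives 8>3; P3→Y gives 5>3]
(A,Q,X): not NE [P1→C gives 3>2; P3→Y gives 7>4]
(A,Q,Y): not NE [P1→C gives 8>0; P2→P gives 9>7]
(A,Q,Z): not NE [P1→C gives 9>7; P3→Y gives 7>6]
(A,Q,W): not NE [P1→D gives 8>0; P2→P gives 7>6; P3→Y gives 7>6]
(B,P,X): not NE [P1→C gives 6>4; P2→Q gives 7>3]
(B,P,Y): not NE [P1→A gives 9>1; P3→X gives 8>4]
(B,P,Z): not NE [P1→C gives 9>0; P2→Q gives 8>4; P3→X gives 8>5]
(B,P,W): not NE [P1→C gives 8>3; P3→X gives 8>5]
(B,Q,X): not NE [P1→C gives 3>1; P3→Y gives 6>4]
(B,Q,Y): not NE [P1→C gives 8>5; P2→P gives 8>4]
(B,Q,Z): not NE [P1→C gives 9>3; P3→Y gives 6>2]
(B,Q,W): not NE [P1→D gives 8>6; P2→P gives 4>2; P3→Y gives 6>5]
(C,P,X): not NE [P3→W gives 8>0]
(C,P,Y): not NE [P1→A gives 9>0; P3→W gives 8>3]
(C,P,Z): not NE [P3→W gives 8>3]
(C,P,W): not NE [P2→Q gives 9>6]
(C,Q,X): not NE [P2→P gives 6>4; P3→Z gives 9>8]
(C,Q,Y): not NE [P2→P gives 5>0; P3→Z gives 9>8]
(C,Q,Z): not NE [P2→P gives 6>1]
(C,Q,W): not NE [P1→D gives 8>6; P3→Z gives 9>0]
(D,P,X): not NE [P1→C gives 6>5]
(D,P,Y): not NE [P1→A gives 9>6; P3→X gives 8>4]
(D,P,Z): not NE [P1→C gives 9>4; P3→X gives 8>2]
(D,P,W): not NE [P1→C gives 8>7; P3→X gives 8>0]
(D,Q,X): not NE [P1→C gives 3>1; P2→P gives 7>0; P3→Z gives 7>4]
(D,Q,Y): not NE [P1→C gives 8>5; P2→P gives 5>3; P3→Z gives 7>1]
(D,Q,Z): not NE [P1→C gives 9>7; P2→P gives 9>1]
(D,Q,W): not NE [P2→P gives 9>7; P3→Z gives 7>0]

PSNE = {(A,P,Y)}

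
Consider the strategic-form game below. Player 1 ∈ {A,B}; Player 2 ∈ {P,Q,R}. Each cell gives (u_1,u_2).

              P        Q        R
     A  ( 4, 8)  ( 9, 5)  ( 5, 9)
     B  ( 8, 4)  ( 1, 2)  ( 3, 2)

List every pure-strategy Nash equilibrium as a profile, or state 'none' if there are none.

(A,P): not NE [P1→B gives 8>4; P2→R gives 9>8]
(A,Q): not NE [P2→R gives 9>5]
(A,R): NE
(B,P): NE
(B,Q): not NE [P1→A gives 9>1; P2→P gives 4>2]
(B,R): not NE [P1→A gives 5>3; P2→P gives 4>2]

NE set: (A,R), (B,P)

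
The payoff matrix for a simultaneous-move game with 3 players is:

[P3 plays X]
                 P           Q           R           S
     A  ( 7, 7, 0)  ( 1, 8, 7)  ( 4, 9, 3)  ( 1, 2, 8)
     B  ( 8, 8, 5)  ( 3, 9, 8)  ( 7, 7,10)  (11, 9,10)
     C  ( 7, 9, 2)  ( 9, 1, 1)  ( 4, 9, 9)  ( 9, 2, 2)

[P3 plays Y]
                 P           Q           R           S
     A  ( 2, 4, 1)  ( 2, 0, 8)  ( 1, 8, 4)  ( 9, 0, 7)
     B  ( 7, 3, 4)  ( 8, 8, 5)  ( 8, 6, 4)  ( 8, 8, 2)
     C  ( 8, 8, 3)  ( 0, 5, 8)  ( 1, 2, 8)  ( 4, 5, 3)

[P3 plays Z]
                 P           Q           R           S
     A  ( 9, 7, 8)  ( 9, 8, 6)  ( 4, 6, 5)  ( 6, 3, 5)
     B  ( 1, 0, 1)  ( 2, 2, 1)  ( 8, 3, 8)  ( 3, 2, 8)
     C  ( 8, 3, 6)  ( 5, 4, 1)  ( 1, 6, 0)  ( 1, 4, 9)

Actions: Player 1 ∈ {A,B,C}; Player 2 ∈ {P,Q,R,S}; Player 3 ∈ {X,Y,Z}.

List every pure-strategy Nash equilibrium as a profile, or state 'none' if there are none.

Nash profiles: (B,S,X)

(A,P,X): not NE [P1→B gives 8>7; P2→R gives 9>7; P3→Z gives 8>0]
(A,P,Y): not NE [P1→C gives 8>2; P2→R gives 8>4; P3→Z gives 8>1]
(A,P,Z): not NE [P2→Q gives 8>7]
(A,Q,X): not NE [P1→C gives 9>1; P2→R gives 9>8; P3→Y gives 8>7]
(A,Q,Y): not NE [P1→B gives 8>2; P2→R gives 8>0]
(A,Q,Z): not NE [P3→Y gives 8>6]
(A,R,X): not NE [P1→B gives 7>4; P3→Z gives 5>3]
(A,R,Y): not NE [P1→B gives 8>1; P3→Z gives 5>4]
(A,R,Z): not NE [P1→B gives 8>4; P2→Q gives 8>6]
(A,S,X): not NE [P1→B gives 11>1; P2→R gives 9>2]
(A,S,Y): not NE [P2→R gives 8>0; P3→X gives 8>7]
(A,S,Z): not NE [P2→Q gives 8>3; P3→X gives 8>5]
(B,P,X): not NE [P2→S gives 9>8]
(B,P,Y): not NE [P1→C gives 8>7; P2→S gives 8>3; P3→X gives 5>4]
(B,P,Z): not NE [P1→A gives 9>1; P2→R gives 3>0; P3→X gives 5>1]
(B,Q,X): not NE [P1→C gives 9>3]
(B,Q,Y): not NE [P3→X gives 8>5]
(B,Q,Z): not NE [P1→A gives 9>2; P2→R gives 3>2; P3→X gives 8>1]
(B,R,X): not NE [P2→S gives 9>7]
(B,R,Y): not NE [P2→S gives 8>6; P3→X gives 10>4]
(B,R,Z): not NE [P3→X gives 10>8]
(B,S,X): NE
(B,S,Y): not NE [P1→A gives 9>8; P3→X gives 10>2]
(B,S,Z): not NE [P1→A gives 6>3; P2→R gives 3>2; P3→X gives 10>8]
(C,P,X): not NE [P1→B gives 8>7; P3→Z gives 6>2]
(C,P,Y): not NE [P3→Z gives 6>3]
(C,P,Z): not NE [P1→A gives 9>8; P2→R gives 6>3]
(C,Q,X): not NE [P2→R gives 9>1; P3→Y gives 8>1]
(C,Q,Y): not NE [P1→B gives 8>0; P2→P gives 8>5]
(C,Q,Z): not NE [P1→A gives 9>5; P2→R gives 6>4; P3→Y gives 8>1]
(C,R,X): not NE [P1→B gives 7>4]
(C,R,Y): not NE [P1→B gives 8>1; P2→P gives 8>2; P3→X gives 9>8]
(C,R,Z): not NE [P1→B gives 8>1; P3→X gives 9>0]
(C,S,X): not NE [P1→B gives 11>9; P2→R gives 9>2; P3→Z gives 9>2]
(C,S,Y): not NE [P1→A gives 9>4; P2→P gives 8>5; P3→Z gives 9>3]
(C,S,Z): not NE [P1→A gives 6>1; P2→R gives 6>4]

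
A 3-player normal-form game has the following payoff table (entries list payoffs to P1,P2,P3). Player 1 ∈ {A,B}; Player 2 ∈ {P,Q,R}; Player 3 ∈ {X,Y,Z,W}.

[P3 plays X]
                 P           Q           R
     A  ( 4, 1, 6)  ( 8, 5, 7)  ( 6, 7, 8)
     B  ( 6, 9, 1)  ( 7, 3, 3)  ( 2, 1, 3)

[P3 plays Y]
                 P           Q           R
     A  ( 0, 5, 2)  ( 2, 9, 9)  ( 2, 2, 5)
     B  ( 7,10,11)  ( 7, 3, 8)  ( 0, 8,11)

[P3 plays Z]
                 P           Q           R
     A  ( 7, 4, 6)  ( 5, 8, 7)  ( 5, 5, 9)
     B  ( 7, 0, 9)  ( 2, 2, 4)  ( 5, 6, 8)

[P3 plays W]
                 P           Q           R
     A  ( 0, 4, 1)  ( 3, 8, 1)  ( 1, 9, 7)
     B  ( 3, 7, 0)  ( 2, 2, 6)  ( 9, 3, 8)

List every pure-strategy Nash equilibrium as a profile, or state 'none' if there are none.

(A,P,X): not NE [P1→B gives 6>4; P2→R gives 7>1]
(A,P,Y): not NE [P1→B gives 7>0; P2→Q gives 9>5; P3→Z gives 6>2]
(A,P,Z): not NE [P2→Q gives 8>4]
(A,P,W): not NE [P1→B gives 3>0; P2→R gives 9>4; P3→Z gives 6>1]
(A,Q,X): not NE [P2→R gives 7>5; P3→Y gives 9>7]
(A,Q,Y): not NE [P1→B gives 7>2]
(A,Q,Z): not NE [P3→Y gives 9>7]
(A,Q,W): not NE [P2→R gives 9>8; P3→Y gives 9>1]
(A,R,X): not NE [P3→Z gives 9>8]
(A,R,Y): not NE [P2→Q gives 9>2; P3→Z gives 9>5]
(A,R,Z): not NE [P2→Q gives 8>5]
(A,R,W): not NE [P1→B gives 9>1; P3→Z gives 9>7]
(B,P,X): not NE [P3→Y gives 11>1]
(B,P,Y): NE
(B,P,Z): not NE [P2→R gives 6>0; P3→Y gives 11>9]
(B,P,W): not NE [P3→Y gives 11>0]
(B,Q,X): not NE [P1→A gives 8>7; P2→P gives 9>3; P3→Y gives 8>3]
(B,Q,Y): not NE [P2→P gives 10>3]
(B,Q,Z): not NE [P1→A gives 5>2; P2→R gives 6>2; P3→Y gives 8>4]
(B,Q,W): not NE [P1→A gives 3>2; P2→P gives 7>2; P3→Y gives 8>6]
(B,R,X): not NE [P1→A gives 6>2; P2→P gives 9>1; P3→Y gives 11>3]
(B,R,Y): not NE [P1→A gives 2>0; P2→P gives 10>8]
(B,R,Z): not NE [P3→Y gives 11>8]
(B,R,W): not NE [P2→P gives 7>3; P3→Y gives 11>8]

PSNE = {(B,P,Y)}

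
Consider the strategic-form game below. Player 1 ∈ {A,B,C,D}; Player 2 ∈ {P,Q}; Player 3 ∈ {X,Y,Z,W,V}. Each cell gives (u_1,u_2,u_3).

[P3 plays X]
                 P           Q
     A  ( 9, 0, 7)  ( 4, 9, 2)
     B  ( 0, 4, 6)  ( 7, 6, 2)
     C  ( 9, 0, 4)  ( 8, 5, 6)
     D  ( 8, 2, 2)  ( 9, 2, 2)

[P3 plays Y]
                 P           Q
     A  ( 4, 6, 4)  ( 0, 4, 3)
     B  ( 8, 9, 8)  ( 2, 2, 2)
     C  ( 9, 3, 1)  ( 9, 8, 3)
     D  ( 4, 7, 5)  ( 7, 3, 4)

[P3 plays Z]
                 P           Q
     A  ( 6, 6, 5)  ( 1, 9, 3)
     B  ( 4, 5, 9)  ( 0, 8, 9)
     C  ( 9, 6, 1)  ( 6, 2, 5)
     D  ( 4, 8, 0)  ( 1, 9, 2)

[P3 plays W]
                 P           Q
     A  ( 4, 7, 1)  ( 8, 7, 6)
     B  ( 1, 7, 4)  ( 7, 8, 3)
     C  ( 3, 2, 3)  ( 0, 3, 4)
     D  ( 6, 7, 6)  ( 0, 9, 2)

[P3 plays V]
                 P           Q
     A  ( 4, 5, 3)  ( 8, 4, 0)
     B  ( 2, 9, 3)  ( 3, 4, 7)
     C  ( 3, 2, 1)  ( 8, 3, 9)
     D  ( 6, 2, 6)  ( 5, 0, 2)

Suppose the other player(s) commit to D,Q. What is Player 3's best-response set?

argmax u_3 = {Y}

u_3(X vs D,Q) = 2
u_3(Y vs D,Q) = 4
u_3(Z vs D,Q) = 2
u_3(W vs D,Q) = 2
u_3(V vs D,Q) = 2
max payoff 4 at {Y}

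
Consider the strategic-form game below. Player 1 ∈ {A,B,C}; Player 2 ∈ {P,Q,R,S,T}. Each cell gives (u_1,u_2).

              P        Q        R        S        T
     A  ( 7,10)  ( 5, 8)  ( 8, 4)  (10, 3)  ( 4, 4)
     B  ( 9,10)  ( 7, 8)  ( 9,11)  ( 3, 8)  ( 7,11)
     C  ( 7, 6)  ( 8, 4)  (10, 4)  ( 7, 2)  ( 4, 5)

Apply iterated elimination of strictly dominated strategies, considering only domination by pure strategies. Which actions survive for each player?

Survivors P1:{B,C} P2:{P,R,T}

P2 drop Q (P beats it: A:10>8 B:10>8 C:6>4)
P2 drop S (P beats it: A:10>3 B:10>8 C:6>2)
P1 drop A (B beats it: P:9>7 R:9>8 T:7>4)
P1→{B,C} P2→{P,R,T}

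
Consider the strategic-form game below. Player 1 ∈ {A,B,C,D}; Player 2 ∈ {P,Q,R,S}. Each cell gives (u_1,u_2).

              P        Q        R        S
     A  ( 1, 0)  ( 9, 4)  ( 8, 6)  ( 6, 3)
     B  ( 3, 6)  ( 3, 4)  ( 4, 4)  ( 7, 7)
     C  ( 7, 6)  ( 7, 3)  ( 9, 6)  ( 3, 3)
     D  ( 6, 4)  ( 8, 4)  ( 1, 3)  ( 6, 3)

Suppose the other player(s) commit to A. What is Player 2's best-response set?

u_2(P vs A) = 0
u_2(Q vs A) = 4
u_2(R vs A) = 6
u_2(S vs A) = 3
max payoff 6 at {R}

P2 best: {R}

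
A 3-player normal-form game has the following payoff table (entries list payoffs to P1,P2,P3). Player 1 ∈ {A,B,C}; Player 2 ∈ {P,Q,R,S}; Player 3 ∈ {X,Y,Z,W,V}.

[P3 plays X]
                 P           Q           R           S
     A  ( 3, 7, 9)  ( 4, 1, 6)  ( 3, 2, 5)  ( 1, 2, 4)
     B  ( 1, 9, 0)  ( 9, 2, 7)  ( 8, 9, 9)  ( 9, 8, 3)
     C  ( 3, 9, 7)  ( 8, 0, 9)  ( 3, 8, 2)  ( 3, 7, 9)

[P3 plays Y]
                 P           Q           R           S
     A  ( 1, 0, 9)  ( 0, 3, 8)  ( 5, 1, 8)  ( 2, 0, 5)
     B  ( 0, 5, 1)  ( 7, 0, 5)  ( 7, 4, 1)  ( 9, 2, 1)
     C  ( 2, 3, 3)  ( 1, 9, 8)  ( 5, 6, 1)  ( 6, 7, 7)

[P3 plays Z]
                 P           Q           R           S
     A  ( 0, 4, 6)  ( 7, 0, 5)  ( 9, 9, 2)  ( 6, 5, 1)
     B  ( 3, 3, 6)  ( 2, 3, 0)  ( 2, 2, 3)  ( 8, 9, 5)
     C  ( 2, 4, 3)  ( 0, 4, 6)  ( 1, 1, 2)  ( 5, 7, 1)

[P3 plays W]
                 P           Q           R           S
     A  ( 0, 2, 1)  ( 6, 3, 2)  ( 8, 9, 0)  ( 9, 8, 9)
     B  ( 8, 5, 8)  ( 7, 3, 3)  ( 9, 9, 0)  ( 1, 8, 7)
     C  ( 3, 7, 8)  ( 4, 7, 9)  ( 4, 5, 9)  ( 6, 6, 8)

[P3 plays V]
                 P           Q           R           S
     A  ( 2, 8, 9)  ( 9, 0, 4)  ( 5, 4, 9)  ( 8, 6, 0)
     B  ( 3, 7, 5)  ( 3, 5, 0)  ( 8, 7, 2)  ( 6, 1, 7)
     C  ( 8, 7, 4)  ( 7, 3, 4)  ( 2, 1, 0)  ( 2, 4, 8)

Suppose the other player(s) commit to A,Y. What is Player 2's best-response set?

P2 best: {Q}

u_2(P vs A,Y) = 0
u_2(Q vs A,Y) = 3
u_2(R vs A,Y) = 1
u_2(S vs A,Y) = 0
max payoff 3 at {Q}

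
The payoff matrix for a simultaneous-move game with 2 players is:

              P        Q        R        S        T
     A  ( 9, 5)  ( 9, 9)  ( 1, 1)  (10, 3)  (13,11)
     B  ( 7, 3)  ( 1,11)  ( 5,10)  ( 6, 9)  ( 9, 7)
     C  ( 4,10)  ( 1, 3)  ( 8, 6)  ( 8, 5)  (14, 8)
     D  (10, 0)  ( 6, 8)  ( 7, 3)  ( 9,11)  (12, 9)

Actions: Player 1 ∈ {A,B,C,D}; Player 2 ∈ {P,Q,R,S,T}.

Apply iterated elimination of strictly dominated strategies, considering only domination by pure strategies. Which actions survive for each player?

IESDS → P1:{A,C,D} P2:{P,S,T}

P1 drop B (D beats it: P:10>7 Q:6>1 R:7>5 S:9>6 T:12>9)
P2 drop Q (T beats it: A:11>9 C:8>3 D:9>8)
P2 drop R (T beats it: A:11>1 C:8>6 D:9>3)
P1→{A,C,D} P2→{P,S,T}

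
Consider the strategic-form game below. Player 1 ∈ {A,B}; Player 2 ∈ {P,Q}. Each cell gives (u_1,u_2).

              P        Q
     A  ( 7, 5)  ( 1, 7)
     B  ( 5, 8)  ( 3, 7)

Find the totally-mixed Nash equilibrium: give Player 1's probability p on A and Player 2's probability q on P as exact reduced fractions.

P1 mixes 1/3 on A; P2 mixes 1/2 on P

P1 indiff ⇒ q·7+(1-q)·1 = q·5+(1-q)·3 ⇒ q(2) = (1-q)(2) ⇒ q = 1/2
P2 indiff ⇒ p·5+(1-p)·8 = p·7+(1-p)·7 ⇒ p(-2) = (1-p)(-1) ⇒ p = 1/3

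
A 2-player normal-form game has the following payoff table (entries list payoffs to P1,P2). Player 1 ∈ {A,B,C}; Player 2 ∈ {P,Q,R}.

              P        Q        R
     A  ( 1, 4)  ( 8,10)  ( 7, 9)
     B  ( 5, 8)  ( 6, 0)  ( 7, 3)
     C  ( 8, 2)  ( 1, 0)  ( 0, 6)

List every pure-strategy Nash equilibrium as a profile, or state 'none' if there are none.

Nash profiles: (A,Q)

(A,P): not NE [P1→C gives 8>1; P2→Q gives 10>4]
(A,Q): NE
(A,R): not NE [P2→Q gives 10>9]
(B,P): not NE [P1→C gives 8>5]
(B,Q): not NE [P1→A gives 8>6; P2→P gives 8>0]
(B,R): not NE [P2→P gives 8>3]
(C,P): not NE [P2→R gives 6>2]
(C,Q): not NE [P1→A gives 8>1; P2→R gives 6>0]
(C,R): not NE [P1→B gives 7>0]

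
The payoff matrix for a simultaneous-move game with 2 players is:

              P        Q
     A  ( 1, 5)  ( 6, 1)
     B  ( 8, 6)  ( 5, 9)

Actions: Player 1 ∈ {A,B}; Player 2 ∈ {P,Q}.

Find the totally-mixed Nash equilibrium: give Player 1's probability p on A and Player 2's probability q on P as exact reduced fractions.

P1 indiff ⇒ q·1+(1-q)·6 = q·8+(1-q)·5 ⇒ q(-7) = (1-q)(-1) ⇒ q = 1/8
P2 indiff ⇒ p·5+(1-p)·6 = p·1+(1-p)·9 ⇒ p(4) = (1-p)(3) ⇒ p = 3/7

P1 mixes 3/7 on A; P2 mixes 1/8 on P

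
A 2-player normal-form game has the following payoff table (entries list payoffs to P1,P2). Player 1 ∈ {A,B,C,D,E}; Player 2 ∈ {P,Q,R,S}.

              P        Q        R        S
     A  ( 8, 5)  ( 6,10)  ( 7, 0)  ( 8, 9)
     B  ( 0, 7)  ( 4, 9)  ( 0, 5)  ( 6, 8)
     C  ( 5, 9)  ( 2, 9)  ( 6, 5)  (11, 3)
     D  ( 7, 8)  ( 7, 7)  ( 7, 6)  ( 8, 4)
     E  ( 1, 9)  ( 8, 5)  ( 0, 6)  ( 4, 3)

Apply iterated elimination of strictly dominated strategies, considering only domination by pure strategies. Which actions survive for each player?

P1 drop B (A beats it: P:8>0 Q:6>4 R:7>0 S:8>6)
P2 drop R (P beats it: A:5>0 C:9>5 D:8>6 E:9>6)
P2 drop S (Q beats it: A:10>9 C:9>3 D:7>4 E:5>3)
P1 drop C (A beats it: P:8>5 Q:6>2)
P1→{A,D,E} P2→{P,Q}

Survivors P1:{A,D,E} P2:{P,Q}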